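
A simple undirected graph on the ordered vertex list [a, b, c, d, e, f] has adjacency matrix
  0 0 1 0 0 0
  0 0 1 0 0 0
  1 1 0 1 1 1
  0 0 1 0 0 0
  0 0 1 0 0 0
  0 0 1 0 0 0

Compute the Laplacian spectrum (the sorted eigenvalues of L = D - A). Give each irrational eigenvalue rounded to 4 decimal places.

[0, 1, 1, 1, 1, 6]

With the vertex order [a, b, c, d, e, f], the degrees are [1, 1, 5, 1, 1, 1], giving D = diag(1, 1, 5, 1, 1, 1) and L = D - A. The multiplicity of 0 as a Laplacian eigenvalue equals the number of connected components.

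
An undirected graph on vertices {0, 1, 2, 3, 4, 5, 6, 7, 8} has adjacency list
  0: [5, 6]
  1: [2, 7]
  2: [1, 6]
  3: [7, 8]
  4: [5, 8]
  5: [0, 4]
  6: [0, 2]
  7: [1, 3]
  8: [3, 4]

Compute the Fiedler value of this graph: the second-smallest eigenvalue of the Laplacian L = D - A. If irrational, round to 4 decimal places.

Each diagonal entry of L is the vertex degree and each off-diagonal entry is -1 where an edge is present, 0 otherwise; in the order [0, 1, 2, 3, 4, 5, 6, 7, 8] the diagonal is [2, 2, 2, 2, 2, 2, 2, 2, 2]. Computing the eigenvalues of L and sorting gives [0, 0.4679, 0.4679, 1.6527, 1.6527, 3, 3, 3.8794, 3.8794]. The Fiedler value lambda_2 = 0.4679 is strictly positive, so the graph is connected. The eigenvalues sum to 18, which equals trace(L) = 2|E|.

0.4679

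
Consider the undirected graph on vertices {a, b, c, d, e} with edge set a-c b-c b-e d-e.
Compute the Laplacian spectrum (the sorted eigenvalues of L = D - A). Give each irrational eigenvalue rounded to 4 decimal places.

Reading degrees in the order [a, b, c, d, e] gives [1, 2, 2, 1, 2]; set D = diag(1, 2, 2, 1, 2) and form L = D - A. Since every row of L sums to 0, the all-ones vector is in the kernel and 0 is an eigenvalue. The single zero eigenvalue shows the graph is connected. By the matrix-tree theorem the graph has (1/5) * product of the nonzero eigenvalues = 1 spanning tree. The eigenvalues sum to 8, which equals trace(L) = 2|E|.

[0, 0.3820, 1.3820, 2.6180, 3.6180]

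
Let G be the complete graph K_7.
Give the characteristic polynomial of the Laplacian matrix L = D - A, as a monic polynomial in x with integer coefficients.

x^7 - 42x^6 + 735x^5 - 6860x^4 + 36015x^3 - 100842x^2 + 117649x

The graph has 7 vertices and degree multiset [6, 6, 6, 6, 6, 6, 6]; D is the diagonal matrix of degrees and L = D - A. Computing det(xI - L) by cofactor expansion (or equivalently via sum-over-permutations) gives x^7 - 42x^6 + 735x^5 - 6860x^4 + 36015x^3 - 100842x^2 + 117649x. Since p(0) = det(-L) = 0, x divides p(x). The largest eigenvalue, 7, is at most the vertex count 7.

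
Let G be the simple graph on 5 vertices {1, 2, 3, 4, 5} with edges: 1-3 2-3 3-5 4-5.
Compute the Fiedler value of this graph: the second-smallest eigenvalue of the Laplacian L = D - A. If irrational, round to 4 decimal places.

0.5188

Reading degrees in the order [1, 2, 3, 4, 5] gives [1, 1, 3, 1, 2]; set D = diag(1, 1, 3, 1, 2) and form L = D - A. Computing the eigenvalues of L and sorting gives [0, 0.5188, 1, 2.3111, 4.1701]. The Fiedler value lambda_2 = 0.5188 is strictly positive, so the graph is connected.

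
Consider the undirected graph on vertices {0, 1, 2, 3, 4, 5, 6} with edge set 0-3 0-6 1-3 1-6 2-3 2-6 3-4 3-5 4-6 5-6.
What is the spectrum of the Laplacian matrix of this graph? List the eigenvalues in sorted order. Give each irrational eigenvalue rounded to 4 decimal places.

With the vertex order [0, 1, 2, 3, 4, 5, 6], the degrees are [2, 2, 2, 5, 2, 2, 5], giving D = diag(2, 2, 2, 5, 2, 2, 5) and L = D - A. The multiplicity of 0 as a Laplacian eigenvalue equals the number of connected components. The single zero eigenvalue shows the graph is connected. There is one zero in the spectrum, matching the 1 component.

[0, 2, 2, 2, 2, 5, 7]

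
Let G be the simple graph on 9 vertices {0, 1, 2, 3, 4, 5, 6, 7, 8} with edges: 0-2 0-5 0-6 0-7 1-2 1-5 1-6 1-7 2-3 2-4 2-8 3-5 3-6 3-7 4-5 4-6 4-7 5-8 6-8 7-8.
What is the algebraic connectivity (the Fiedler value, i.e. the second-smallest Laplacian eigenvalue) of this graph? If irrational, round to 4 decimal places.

4

Each diagonal entry of L is the vertex degree and each off-diagonal entry is -1 where an edge is present, 0 otherwise; in the order [0, 1, 2, 3, 4, 5, 6, 7, 8] the diagonal is [4, 4, 5, 4, 4, 5, 5, 5, 4]. The smallest Laplacian eigenvalue is always 0. The next one, lambda_2 = 4, measures how hard the graph is to disconnect: larger values mean better connectivity.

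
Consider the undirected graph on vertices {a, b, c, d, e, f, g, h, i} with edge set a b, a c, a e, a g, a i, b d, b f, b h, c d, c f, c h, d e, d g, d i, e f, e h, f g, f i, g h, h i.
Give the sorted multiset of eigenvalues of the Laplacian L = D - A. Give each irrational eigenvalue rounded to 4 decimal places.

Each diagonal entry of L is the vertex degree and each off-diagonal entry is -1 where an edge is present, 0 otherwise; in the order [a, b, c, d, e, f, g, h, i] the diagonal is [5, 4, 4, 5, 4, 5, 4, 5, 4]. The multiplicity of 0 as a Laplacian eigenvalue equals the number of connected components. The single zero eigenvalue shows the graph is connected.

[0, 4, 4, 4, 4, 5, 5, 5, 9]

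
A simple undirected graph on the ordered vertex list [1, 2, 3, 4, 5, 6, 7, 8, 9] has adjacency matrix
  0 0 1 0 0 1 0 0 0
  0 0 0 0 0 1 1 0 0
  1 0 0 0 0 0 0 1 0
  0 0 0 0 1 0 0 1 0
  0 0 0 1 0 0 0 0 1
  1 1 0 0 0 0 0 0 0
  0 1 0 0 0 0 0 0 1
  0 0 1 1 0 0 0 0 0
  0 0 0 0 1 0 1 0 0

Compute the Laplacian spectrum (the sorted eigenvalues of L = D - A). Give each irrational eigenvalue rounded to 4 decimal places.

With the vertex order [1, 2, 3, 4, 5, 6, 7, 8, 9], the degrees are [2, 2, 2, 2, 2, 2, 2, 2, 2], giving D = diag(2, 2, 2, 2, 2, 2, 2, 2, 2) and L = D - A. Since every row of L sums to 0, the all-ones vector is in the kernel and 0 is an eigenvalue.

[0, 0.4679, 0.4679, 1.6527, 1.6527, 3, 3, 3.8794, 3.8794]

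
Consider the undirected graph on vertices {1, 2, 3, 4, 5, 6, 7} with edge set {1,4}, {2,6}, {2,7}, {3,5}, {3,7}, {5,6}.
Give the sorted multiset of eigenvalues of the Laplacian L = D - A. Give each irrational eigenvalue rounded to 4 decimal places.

[0, 0, 1.3820, 1.3820, 2, 3.6180, 3.6180]

Each diagonal entry of L is the vertex degree and each off-diagonal entry is -1 where an edge is present, 0 otherwise; in the order [1, 2, 3, 4, 5, 6, 7] the diagonal is [1, 2, 2, 1, 2, 2, 2]. L is symmetric positive semidefinite, so every eigenvalue is real and nonnegative. The 2 zero eigenvalues correspond to the 2 connected components.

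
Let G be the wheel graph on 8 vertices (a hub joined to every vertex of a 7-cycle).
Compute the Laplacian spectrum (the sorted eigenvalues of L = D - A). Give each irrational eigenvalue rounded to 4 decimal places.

[0, 1.7530, 1.7530, 3.4450, 3.4450, 4.8019, 4.8019, 8]

The graph has 8 vertices and degree multiset [7, 3, 3, 3, 3, 3, 3, 3]; D is the diagonal matrix of degrees and L = D - A. Since every row of L sums to 0, the all-ones vector is in the kernel and 0 is an eigenvalue. The single zero eigenvalue shows the graph is connected. There is one zero in the spectrum, matching the 1 component.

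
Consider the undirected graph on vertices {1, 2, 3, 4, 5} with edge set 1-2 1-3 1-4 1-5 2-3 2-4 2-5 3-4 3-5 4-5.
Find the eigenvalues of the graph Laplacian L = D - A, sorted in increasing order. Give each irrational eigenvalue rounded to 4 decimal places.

[0, 5, 5, 5, 5]

With the vertex order [1, 2, 3, 4, 5], the degrees are [4, 4, 4, 4, 4], giving D = diag(4, 4, 4, 4, 4) and L = D - A. Diagonalising L (or applying a numerical eigensolver to the 5x5 matrix) gives the spectrum above. The single zero eigenvalue shows the graph is connected. There is one zero in the spectrum, matching the 1 component.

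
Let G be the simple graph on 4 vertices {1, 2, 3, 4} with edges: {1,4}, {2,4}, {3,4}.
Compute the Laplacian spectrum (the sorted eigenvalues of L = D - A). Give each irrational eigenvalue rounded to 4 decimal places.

Reading degrees in the order [1, 2, 3, 4] gives [1, 1, 1, 3]; set D = diag(1, 1, 1, 3) and form L = D - A. The multiplicity of 0 as a Laplacian eigenvalue equals the number of connected components. The single zero eigenvalue shows the graph is connected. The eigenvalues sum to 6, which equals trace(L) = 2|E|.

[0, 1, 1, 4]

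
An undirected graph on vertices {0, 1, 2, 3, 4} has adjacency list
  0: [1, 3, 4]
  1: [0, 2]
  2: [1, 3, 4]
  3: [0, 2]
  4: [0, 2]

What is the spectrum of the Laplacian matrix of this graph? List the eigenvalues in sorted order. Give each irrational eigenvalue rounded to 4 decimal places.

Reading degrees in the order [0, 1, 2, 3, 4] gives [3, 2, 3, 2, 2]; set D = diag(3, 2, 3, 2, 2) and form L = D - A. The multiplicity of 0 as a Laplacian eigenvalue equals the number of connected components. The single zero eigenvalue shows the graph is connected. The largest eigenvalue, 5, is at most the vertex count 5.

[0, 2, 2, 3, 5]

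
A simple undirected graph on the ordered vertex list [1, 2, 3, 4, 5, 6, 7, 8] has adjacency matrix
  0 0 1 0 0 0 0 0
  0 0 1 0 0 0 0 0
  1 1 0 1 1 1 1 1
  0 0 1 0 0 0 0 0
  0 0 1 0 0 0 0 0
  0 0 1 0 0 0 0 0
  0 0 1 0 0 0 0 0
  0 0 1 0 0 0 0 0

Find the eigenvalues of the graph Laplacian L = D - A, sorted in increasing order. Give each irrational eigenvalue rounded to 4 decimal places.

Reading degrees in the order [1, 2, 3, 4, 5, 6, 7, 8] gives [1, 1, 7, 1, 1, 1, 1, 1]; set D = diag(1, 1, 7, 1, 1, 1, 1, 1) and form L = D - A. Since every row of L sums to 0, the all-ones vector is in the kernel and 0 is an eigenvalue. The single zero eigenvalue shows the graph is connected. By the matrix-tree theorem the graph has (1/8) * product of the nonzero eigenvalues = 1 spanning tree. There is one zero in the spectrum, matching the 1 component.

[0, 1, 1, 1, 1, 1, 1, 8]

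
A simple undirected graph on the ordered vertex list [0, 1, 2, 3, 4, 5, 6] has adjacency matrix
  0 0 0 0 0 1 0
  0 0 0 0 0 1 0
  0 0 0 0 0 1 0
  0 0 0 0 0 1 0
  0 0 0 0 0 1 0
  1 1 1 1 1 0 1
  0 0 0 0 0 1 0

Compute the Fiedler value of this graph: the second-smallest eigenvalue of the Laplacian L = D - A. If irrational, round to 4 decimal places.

Each diagonal entry of L is the vertex degree and each off-diagonal entry is -1 where an edge is present, 0 otherwise; in the order [0, 1, 2, 3, 4, 5, 6] the diagonal is [1, 1, 1, 1, 1, 6, 1]. The sorted Laplacian eigenvalues are [0, 1, 1, 1, 1, 1, 7]; the algebraic connectivity is the second entry, 1. There is one zero in the spectrum, matching the 1 component. The eigenvalues sum to 12, which equals trace(L) = 2|E|.

1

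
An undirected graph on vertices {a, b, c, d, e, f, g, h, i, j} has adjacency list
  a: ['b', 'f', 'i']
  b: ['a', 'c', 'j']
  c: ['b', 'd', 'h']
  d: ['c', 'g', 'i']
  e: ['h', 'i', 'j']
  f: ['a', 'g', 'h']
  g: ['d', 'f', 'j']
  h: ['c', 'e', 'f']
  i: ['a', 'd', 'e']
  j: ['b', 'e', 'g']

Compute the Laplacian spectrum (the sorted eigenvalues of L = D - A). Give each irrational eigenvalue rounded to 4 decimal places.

Reading degrees in the order [a, b, c, d, e, f, g, h, i, j] gives [3, 3, 3, 3, 3, 3, 3, 3, 3, 3]; set D = diag(3, 3, 3, 3, 3, 3, 3, 3, 3, 3) and form L = D - A. The multiplicity of 0 as a Laplacian eigenvalue equals the number of connected components. The single zero eigenvalue shows the graph is connected. The eigenvalues sum to 30, which equals trace(L) = 2|E|.

[0, 2, 2, 2, 2, 2, 5, 5, 5, 5]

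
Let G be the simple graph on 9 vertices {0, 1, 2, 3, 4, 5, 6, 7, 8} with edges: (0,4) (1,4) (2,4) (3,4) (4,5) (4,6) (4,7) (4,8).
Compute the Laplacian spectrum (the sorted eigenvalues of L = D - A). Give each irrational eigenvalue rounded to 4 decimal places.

With the vertex order [0, 1, 2, 3, 4, 5, 6, 7, 8], the degrees are [1, 1, 1, 1, 8, 1, 1, 1, 1], giving D = diag(1, 1, 1, 1, 8, 1, 1, 1, 1) and L = D - A. Diagonalising L (or applying a numerical eigensolver to the 9x9 matrix) gives the spectrum above. The eigenvalues sum to 16, which equals trace(L) = 2|E|. The largest eigenvalue, 9, is at most the vertex count 9.

[0, 1, 1, 1, 1, 1, 1, 1, 9]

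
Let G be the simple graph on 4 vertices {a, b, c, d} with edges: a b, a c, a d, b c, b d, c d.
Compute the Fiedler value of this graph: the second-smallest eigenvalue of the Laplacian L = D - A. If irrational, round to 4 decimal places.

4

Reading degrees in the order [a, b, c, d] gives [3, 3, 3, 3]; set D = diag(3, 3, 3, 3) and form L = D - A. The sorted Laplacian eigenvalues are [0, 4, 4, 4]; the algebraic connectivity is the second entry, 4.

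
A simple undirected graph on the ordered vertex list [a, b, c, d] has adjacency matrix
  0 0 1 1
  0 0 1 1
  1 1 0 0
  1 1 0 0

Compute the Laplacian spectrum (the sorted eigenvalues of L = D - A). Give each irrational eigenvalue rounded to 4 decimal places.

[0, 2, 2, 4]

Reading degrees in the order [a, b, c, d] gives [2, 2, 2, 2]; set D = diag(2, 2, 2, 2) and form L = D - A. The multiplicity of 0 as a Laplacian eigenvalue equals the number of connected components. The single zero eigenvalue shows the graph is connected. By the matrix-tree theorem the graph has (1/4) * product of the nonzero eigenvalues = 4 spanning trees.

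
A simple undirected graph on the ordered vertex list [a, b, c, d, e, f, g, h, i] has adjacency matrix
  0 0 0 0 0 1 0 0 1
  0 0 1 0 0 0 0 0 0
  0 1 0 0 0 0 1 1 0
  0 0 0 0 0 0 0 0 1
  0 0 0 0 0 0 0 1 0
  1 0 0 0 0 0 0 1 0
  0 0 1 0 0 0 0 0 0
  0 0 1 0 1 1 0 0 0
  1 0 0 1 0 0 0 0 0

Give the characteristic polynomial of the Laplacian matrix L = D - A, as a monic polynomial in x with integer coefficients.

Each diagonal entry of L is the vertex degree and each off-diagonal entry is -1 where an edge is present, 0 otherwise; in the order [a, b, c, d, e, f, g, h, i] the diagonal is [2, 1, 3, 1, 1, 2, 1, 3, 2]. Computing det(xI - L) by cofactor expansion (or equivalently via sum-over-permutations) gives x^9 - 16x^8 + 103x^7 - 344x^6 + 642x^5 - 674x^4 + 381x^3 - 102x^2 + 9x. The constant term is 0 because L is singular (the all-ones vector lies in its kernel).

x^9 - 16x^8 + 103x^7 - 344x^6 + 642x^5 - 674x^4 + 381x^3 - 102x^2 + 9x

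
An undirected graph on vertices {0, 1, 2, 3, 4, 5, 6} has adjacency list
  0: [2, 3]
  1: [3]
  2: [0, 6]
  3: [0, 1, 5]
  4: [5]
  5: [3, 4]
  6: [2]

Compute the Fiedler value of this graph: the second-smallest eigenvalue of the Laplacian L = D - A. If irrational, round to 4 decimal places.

Reading degrees in the order [0, 1, 2, 3, 4, 5, 6] gives [2, 1, 2, 3, 1, 2, 1]; set D = diag(2, 1, 2, 3, 1, 2, 1) and form L = D - A. Computing the eigenvalues of L and sorting gives [0, 0.2603, 0.6262, 1.4055, 2.2742, 3.0996, 4.3342]. The Fiedler value lambda_2 = 0.2603 is strictly positive, so the graph is connected.

0.2603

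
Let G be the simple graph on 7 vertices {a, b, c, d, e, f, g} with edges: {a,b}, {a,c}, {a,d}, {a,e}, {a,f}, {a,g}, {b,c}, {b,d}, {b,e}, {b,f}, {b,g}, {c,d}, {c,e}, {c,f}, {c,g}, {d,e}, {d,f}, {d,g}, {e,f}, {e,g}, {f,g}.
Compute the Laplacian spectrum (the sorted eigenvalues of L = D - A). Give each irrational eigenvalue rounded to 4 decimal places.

[0, 7, 7, 7, 7, 7, 7]

Each diagonal entry of L is the vertex degree and each off-diagonal entry is -1 where an edge is present, 0 otherwise; in the order [a, b, c, d, e, f, g] the diagonal is [6, 6, 6, 6, 6, 6, 6]. L is symmetric positive semidefinite, so every eigenvalue is real and nonnegative. The eigenvalues sum to 42, which equals trace(L) = 2|E|.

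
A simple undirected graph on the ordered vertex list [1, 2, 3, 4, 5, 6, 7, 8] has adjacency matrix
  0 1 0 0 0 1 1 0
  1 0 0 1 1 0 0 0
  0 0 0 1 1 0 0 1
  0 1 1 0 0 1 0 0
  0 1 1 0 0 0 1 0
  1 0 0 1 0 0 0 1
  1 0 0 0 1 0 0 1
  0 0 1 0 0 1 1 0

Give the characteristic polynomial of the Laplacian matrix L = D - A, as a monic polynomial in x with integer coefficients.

With the vertex order [1, 2, 3, 4, 5, 6, 7, 8], the degrees are [3, 3, 3, 3, 3, 3, 3, 3], giving D = diag(3, 3, 3, 3, 3, 3, 3, 3) and L = D - A. L has integer entries, so p(x) = det(xI - L) has integer coefficients. Expanding the determinant yields x^8 - 24x^7 + 240x^6 - 1296x^5 + 4080x^4 - 7488x^3 + 7424x^2 - 3072x. Since p(0) = det(-L) = 0, x divides p(x). The largest eigenvalue, 6, is at most the vertex count 8. There is one zero in the spectrum, matching the 1 component.

x^8 - 24x^7 + 240x^6 - 1296x^5 + 4080x^4 - 7488x^3 + 7424x^2 - 3072x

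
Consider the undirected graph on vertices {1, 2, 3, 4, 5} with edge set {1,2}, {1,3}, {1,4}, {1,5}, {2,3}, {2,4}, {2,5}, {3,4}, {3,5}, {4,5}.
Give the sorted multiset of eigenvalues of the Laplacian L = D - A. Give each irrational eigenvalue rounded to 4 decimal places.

[0, 5, 5, 5, 5]

With the vertex order [1, 2, 3, 4, 5], the degrees are [4, 4, 4, 4, 4], giving D = diag(4, 4, 4, 4, 4) and L = D - A. L is symmetric positive semidefinite, so every eigenvalue is real and nonnegative. The single zero eigenvalue shows the graph is connected.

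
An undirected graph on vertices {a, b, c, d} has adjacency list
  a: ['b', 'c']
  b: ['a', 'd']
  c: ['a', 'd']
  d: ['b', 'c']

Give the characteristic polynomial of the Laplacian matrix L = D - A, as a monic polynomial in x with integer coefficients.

x^4 - 8x^3 + 20x^2 - 16x

Reading degrees in the order [a, b, c, d] gives [2, 2, 2, 2]; set D = diag(2, 2, 2, 2) and form L = D - A. Computing det(xI - L) by cofactor expansion (or equivalently via sum-over-permutations) gives x^4 - 8x^3 + 20x^2 - 16x. The constant term is 0 because L is singular (the all-ones vector lies in its kernel). There is one zero in the spectrum, matching the 1 component. The largest eigenvalue, 4, is at most the vertex count 4.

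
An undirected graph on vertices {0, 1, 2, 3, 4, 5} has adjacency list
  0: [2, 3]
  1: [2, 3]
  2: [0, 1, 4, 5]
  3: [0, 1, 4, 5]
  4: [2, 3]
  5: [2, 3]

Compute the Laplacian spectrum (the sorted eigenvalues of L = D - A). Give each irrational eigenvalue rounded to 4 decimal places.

With the vertex order [0, 1, 2, 3, 4, 5], the degrees are [2, 2, 4, 4, 2, 2], giving D = diag(2, 2, 4, 4, 2, 2) and L = D - A. Diagonalising L (or applying a numerical eigensolver to the 6x6 matrix) gives the spectrum above. There is one zero in the spectrum, matching the 1 component. The largest eigenvalue, 6, is at most the vertex count 6.

[0, 2, 2, 2, 4, 6]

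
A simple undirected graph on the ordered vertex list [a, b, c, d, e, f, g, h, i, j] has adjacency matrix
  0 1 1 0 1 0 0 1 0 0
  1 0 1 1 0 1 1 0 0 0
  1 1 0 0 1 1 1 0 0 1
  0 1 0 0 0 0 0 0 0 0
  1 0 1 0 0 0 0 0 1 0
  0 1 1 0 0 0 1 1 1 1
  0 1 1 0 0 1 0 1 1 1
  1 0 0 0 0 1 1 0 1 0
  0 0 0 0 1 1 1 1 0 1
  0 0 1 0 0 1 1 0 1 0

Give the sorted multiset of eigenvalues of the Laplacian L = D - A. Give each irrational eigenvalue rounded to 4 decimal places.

Reading degrees in the order [a, b, c, d, e, f, g, h, i, j] gives [4, 5, 6, 1, 3, 6, 6, 4, 5, 4]; set D = diag(4, 5, 6, 1, 3, 6, 6, 4, 5, 4) and form L = D - A. The multiplicity of 0 as a Laplacian eigenvalue equals the number of connected components. The single zero eigenvalue shows the graph is connected. The eigenvalues sum to 44, which equals trace(L) = 2|E|. The largest eigenvalue, 7.8435, is at most the vertex count 10.

[0, 0.8650, 2.5206, 3.4548, 3.8439, 5.1502, 6.2110, 7, 7.1110, 7.8435]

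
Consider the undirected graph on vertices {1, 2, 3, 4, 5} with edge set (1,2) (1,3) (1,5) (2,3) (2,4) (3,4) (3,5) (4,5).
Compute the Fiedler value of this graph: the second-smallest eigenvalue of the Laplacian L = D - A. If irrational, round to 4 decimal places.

3

With the vertex order [1, 2, 3, 4, 5], the degrees are [3, 3, 4, 3, 3], giving D = diag(3, 3, 4, 3, 3) and L = D - A. Computing the eigenvalues of L and sorting gives [0, 3, 3, 5, 5]. The Fiedler value lambda_2 = 3 is strictly positive, so the graph is connected.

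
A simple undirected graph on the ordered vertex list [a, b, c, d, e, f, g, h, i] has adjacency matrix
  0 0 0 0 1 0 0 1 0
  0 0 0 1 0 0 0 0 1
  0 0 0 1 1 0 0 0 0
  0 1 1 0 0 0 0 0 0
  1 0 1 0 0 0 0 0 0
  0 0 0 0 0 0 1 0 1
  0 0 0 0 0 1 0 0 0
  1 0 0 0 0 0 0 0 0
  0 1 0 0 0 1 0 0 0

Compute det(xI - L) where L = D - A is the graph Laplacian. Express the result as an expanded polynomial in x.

Reading degrees in the order [a, b, c, d, e, f, g, h, i] gives [2, 2, 2, 2, 2, 2, 1, 1, 2]; set D = diag(2, 2, 2, 2, 2, 2, 1, 1, 2) and form L = D - A. Computing det(xI - L) by cofactor expansion (or equivalently via sum-over-permutations) gives x^9 - 16x^8 + 105x^7 - 364x^6 + 715x^5 - 792x^4 + 462x^3 - 120x^2 + 9x. The coefficient of x^8 equals -trace(L) = -16, matching the sum of degrees. The largest eigenvalue, 3.8794, is at most the vertex count 9.

x^9 - 16x^8 + 105x^7 - 364x^6 + 715x^5 - 792x^4 + 462x^3 - 120x^2 + 9x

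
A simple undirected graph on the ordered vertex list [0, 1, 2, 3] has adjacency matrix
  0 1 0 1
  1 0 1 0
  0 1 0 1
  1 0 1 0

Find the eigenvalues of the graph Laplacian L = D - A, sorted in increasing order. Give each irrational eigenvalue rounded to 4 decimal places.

With the vertex order [0, 1, 2, 3], the degrees are [2, 2, 2, 2], giving D = diag(2, 2, 2, 2) and L = D - A. The multiplicity of 0 as a Laplacian eigenvalue equals the number of connected components. The single zero eigenvalue shows the graph is connected. The eigenvalues sum to 8, which equals trace(L) = 2|E|. The largest eigenvalue, 4, is at most the vertex count 4.

[0, 2, 2, 4]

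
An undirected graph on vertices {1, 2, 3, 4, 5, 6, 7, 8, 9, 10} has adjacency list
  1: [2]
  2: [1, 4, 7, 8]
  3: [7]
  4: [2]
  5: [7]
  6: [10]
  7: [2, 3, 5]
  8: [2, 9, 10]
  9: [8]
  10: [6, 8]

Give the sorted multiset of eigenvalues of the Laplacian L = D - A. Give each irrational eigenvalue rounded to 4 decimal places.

Each diagonal entry of L is the vertex degree and each off-diagonal entry is -1 where an edge is present, 0 otherwise; in the order [1, 2, 3, 4, 5, 6, 7, 8, 9, 10] the diagonal is [1, 4, 1, 1, 1, 1, 3, 3, 1, 2]. L is symmetric positive semidefinite, so every eigenvalue is real and nonnegative. The single zero eigenvalue shows the graph is connected.

[0, 0.2100, 0.4862, 0.6872, 1, 1, 2.1532, 3.1369, 3.8639, 5.4627]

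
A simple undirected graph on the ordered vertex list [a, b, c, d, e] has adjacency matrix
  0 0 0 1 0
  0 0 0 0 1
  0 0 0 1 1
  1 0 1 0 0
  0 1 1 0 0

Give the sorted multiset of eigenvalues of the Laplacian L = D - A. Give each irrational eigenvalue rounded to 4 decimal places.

[0, 0.3820, 1.3820, 2.6180, 3.6180]

With the vertex order [a, b, c, d, e], the degrees are [1, 1, 2, 2, 2], giving D = diag(1, 1, 2, 2, 2) and L = D - A. L is symmetric positive semidefinite, so every eigenvalue is real and nonnegative. The single zero eigenvalue shows the graph is connected.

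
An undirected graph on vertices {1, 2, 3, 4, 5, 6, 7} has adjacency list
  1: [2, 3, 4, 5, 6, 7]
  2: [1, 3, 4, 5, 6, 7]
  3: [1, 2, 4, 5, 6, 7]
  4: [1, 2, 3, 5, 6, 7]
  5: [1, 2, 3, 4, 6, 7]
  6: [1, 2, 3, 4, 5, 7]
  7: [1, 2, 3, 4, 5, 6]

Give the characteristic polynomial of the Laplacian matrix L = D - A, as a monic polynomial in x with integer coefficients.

x^7 - 42x^6 + 735x^5 - 6860x^4 + 36015x^3 - 100842x^2 + 117649x

Each diagonal entry of L is the vertex degree and each off-diagonal entry is -1 where an edge is present, 0 otherwise; in the order [1, 2, 3, 4, 5, 6, 7] the diagonal is [6, 6, 6, 6, 6, 6, 6]. Computing det(xI - L) by cofactor expansion (or equivalently via sum-over-permutations) gives x^7 - 42x^6 + 735x^5 - 6860x^4 + 36015x^3 - 100842x^2 + 117649x. The constant term is 0 because L is singular (the all-ones vector lies in its kernel). There is one zero in the spectrum, matching the 1 component.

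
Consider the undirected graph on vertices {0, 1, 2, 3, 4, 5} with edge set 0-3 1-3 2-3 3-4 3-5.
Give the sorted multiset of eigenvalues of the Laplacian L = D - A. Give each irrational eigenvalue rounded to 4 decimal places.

With the vertex order [0, 1, 2, 3, 4, 5], the degrees are [1, 1, 1, 5, 1, 1], giving D = diag(1, 1, 1, 5, 1, 1) and L = D - A. The multiplicity of 0 as a Laplacian eigenvalue equals the number of connected components. The single zero eigenvalue shows the graph is connected. By the matrix-tree theorem the graph has (1/6) * product of the nonzero eigenvalues = 1 spanning tree.

[0, 1, 1, 1, 1, 6]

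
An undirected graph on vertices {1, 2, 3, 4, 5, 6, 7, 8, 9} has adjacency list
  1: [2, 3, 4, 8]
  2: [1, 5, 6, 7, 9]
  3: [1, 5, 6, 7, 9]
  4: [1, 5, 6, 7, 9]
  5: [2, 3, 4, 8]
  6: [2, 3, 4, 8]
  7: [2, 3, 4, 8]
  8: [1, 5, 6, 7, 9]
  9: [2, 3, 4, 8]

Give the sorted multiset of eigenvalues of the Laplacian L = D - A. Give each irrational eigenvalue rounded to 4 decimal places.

Each diagonal entry of L is the vertex degree and each off-diagonal entry is -1 where an edge is present, 0 otherwise; in the order [1, 2, 3, 4, 5, 6, 7, 8, 9] the diagonal is [4, 5, 5, 5, 4, 4, 4, 5, 4]. L is symmetric positive semidefinite, so every eigenvalue is real and nonnegative. The single zero eigenvalue shows the graph is connected. By the matrix-tree theorem the graph has (1/9) * product of the nonzero eigenvalues = 32000 spanning trees.

[0, 4, 4, 4, 4, 5, 5, 5, 9]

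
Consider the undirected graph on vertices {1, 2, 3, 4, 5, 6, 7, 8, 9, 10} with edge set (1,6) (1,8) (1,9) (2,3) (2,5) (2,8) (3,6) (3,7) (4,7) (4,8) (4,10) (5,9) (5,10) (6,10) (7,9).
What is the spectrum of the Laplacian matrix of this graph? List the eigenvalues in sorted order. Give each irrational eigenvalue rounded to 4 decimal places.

[0, 2, 2, 2, 2, 2, 5, 5, 5, 5]

Reading degrees in the order [1, 2, 3, 4, 5, 6, 7, 8, 9, 10] gives [3, 3, 3, 3, 3, 3, 3, 3, 3, 3]; set D = diag(3, 3, 3, 3, 3, 3, 3, 3, 3, 3) and form L = D - A. L is symmetric positive semidefinite, so every eigenvalue is real and nonnegative. The eigenvalues sum to 30, which equals trace(L) = 2|E|.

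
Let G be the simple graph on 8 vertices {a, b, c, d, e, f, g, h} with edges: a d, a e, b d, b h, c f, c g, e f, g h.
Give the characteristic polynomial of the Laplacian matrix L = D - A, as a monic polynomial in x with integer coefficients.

x^8 - 16x^7 + 104x^6 - 352x^5 + 660x^4 - 672x^3 + 336x^2 - 64x

Reading degrees in the order [a, b, c, d, e, f, g, h] gives [2, 2, 2, 2, 2, 2, 2, 2]; set D = diag(2, 2, 2, 2, 2, 2, 2, 2) and form L = D - A. L has integer entries, so p(x) = det(xI - L) has integer coefficients. Expanding the determinant yields x^8 - 16x^7 + 104x^6 - 352x^5 + 660x^4 - 672x^3 + 336x^2 - 64x. The constant term is 0 because L is singular (the all-ones vector lies in its kernel). The eigenvalues sum to 16, which equals trace(L) = 2|E|.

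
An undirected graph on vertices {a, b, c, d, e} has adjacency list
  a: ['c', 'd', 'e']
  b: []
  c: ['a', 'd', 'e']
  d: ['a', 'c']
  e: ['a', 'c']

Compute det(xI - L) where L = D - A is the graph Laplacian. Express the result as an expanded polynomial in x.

With the vertex order [a, b, c, d, e], the degrees are [3, 0, 3, 2, 2], giving D = diag(3, 0, 3, 2, 2) and L = D - A. L has integer entries, so p(x) = det(xI - L) has integer coefficients. Expanding the determinant yields x^5 - 10x^4 + 32x^3 - 32x^2. The constant term is 0 because L is singular (the all-ones vector lies in its kernel). The eigenvalues sum to 10, which equals trace(L) = 2|E|.

x^5 - 10x^4 + 32x^3 - 32x^2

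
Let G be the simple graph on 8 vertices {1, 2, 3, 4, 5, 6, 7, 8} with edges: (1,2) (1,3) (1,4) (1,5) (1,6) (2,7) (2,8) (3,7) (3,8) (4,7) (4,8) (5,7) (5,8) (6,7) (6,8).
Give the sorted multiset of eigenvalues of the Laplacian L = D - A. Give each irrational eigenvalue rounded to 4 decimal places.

Reading degrees in the order [1, 2, 3, 4, 5, 6, 7, 8] gives [5, 3, 3, 3, 3, 3, 5, 5]; set D = diag(5, 3, 3, 3, 3, 3, 5, 5) and form L = D - A. Since every row of L sums to 0, the all-ones vector is in the kernel and 0 is an eigenvalue. The eigenvalues sum to 30, which equals trace(L) = 2|E|. There is one zero in the spectrum, matching the 1 component.

[0, 3, 3, 3, 3, 5, 5, 8]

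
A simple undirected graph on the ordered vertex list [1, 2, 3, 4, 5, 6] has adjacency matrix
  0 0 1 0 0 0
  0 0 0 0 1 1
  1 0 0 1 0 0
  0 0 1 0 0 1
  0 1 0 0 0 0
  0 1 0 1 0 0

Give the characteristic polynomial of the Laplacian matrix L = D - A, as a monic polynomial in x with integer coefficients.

x^6 - 10x^5 + 36x^4 - 56x^3 + 35x^2 - 6x

Reading degrees in the order [1, 2, 3, 4, 5, 6] gives [1, 2, 2, 2, 1, 2]; set D = diag(1, 2, 2, 2, 1, 2) and form L = D - A. Computing det(xI - L) by cofactor expansion (or equivalently via sum-over-permutations) gives x^6 - 10x^5 + 36x^4 - 56x^3 + 35x^2 - 6x. Since p(0) = det(-L) = 0, x divides p(x). The largest eigenvalue, 3.7321, is at most the vertex count 6.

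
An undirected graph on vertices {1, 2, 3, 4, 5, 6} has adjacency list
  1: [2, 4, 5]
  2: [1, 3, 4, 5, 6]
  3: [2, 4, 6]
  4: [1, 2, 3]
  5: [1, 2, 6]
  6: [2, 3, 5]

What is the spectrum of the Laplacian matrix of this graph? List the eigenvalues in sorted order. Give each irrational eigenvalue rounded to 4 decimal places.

[0, 2.3820, 2.3820, 4.6180, 4.6180, 6]

Each diagonal entry of L is the vertex degree and each off-diagonal entry is -1 where an edge is present, 0 otherwise; in the order [1, 2, 3, 4, 5, 6] the diagonal is [3, 5, 3, 3, 3, 3]. Diagonalising L (or applying a numerical eigensolver to the 6x6 matrix) gives the spectrum above. The single zero eigenvalue shows the graph is connected.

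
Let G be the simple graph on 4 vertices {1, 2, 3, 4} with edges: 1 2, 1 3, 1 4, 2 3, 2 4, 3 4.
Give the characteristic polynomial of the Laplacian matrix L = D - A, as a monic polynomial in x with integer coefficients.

x^4 - 12x^3 + 48x^2 - 64x

Reading degrees in the order [1, 2, 3, 4] gives [3, 3, 3, 3]; set D = diag(3, 3, 3, 3) and form L = D - A. L has integer entries, so p(x) = det(xI - L) has integer coefficients. Expanding the determinant yields x^4 - 12x^3 + 48x^2 - 64x. The constant term is 0 because L is singular (the all-ones vector lies in its kernel). The eigenvalues sum to 12, which equals trace(L) = 2|E|.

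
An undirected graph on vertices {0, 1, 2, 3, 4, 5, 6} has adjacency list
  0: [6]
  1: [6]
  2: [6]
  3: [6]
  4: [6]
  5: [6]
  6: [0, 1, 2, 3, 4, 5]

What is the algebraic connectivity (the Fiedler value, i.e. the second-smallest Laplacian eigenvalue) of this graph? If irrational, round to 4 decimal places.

1

With the vertex order [0, 1, 2, 3, 4, 5, 6], the degrees are [1, 1, 1, 1, 1, 1, 6], giving D = diag(1, 1, 1, 1, 1, 1, 6) and L = D - A. The smallest Laplacian eigenvalue is always 0. The next one, lambda_2 = 1, measures how hard the graph is to disconnect: larger values mean better connectivity. There is one zero in the spectrum, matching the 1 component. By the matrix-tree theorem the graph has (1/7) * product of the nonzero eigenvalues = 1 spanning tree.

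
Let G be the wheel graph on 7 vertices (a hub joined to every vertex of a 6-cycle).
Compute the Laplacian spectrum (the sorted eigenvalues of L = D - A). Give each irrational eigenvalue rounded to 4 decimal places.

[0, 2, 2, 4, 4, 5, 7]

The graph has 7 vertices and degree multiset [6, 3, 3, 3, 3, 3, 3]; D is the diagonal matrix of degrees and L = D - A. Diagonalising L (or applying a numerical eigensolver to the 7x7 matrix) gives the spectrum above. The single zero eigenvalue shows the graph is connected. There is one zero in the spectrum, matching the 1 component. The eigenvalues sum to 24, which equals trace(L) = 2|E|.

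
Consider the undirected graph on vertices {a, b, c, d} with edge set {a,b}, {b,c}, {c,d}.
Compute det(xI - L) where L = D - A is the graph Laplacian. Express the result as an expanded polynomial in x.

x^4 - 6x^3 + 10x^2 - 4x

Each diagonal entry of L is the vertex degree and each off-diagonal entry is -1 where an edge is present, 0 otherwise; in the order [a, b, c, d] the diagonal is [1, 2, 2, 1]. Computing det(xI - L) by cofactor expansion (or equivalently via sum-over-permutations) gives x^4 - 6x^3 + 10x^2 - 4x. Since p(0) = det(-L) = 0, x divides p(x). By the matrix-tree theorem the graph has (1/4) * product of the nonzero eigenvalues = 1 spanning tree.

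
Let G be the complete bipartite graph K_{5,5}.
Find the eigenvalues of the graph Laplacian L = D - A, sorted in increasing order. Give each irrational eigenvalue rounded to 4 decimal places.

[0, 5, 5, 5, 5, 5, 5, 5, 5, 10]

The graph has 10 vertices and degree multiset [5, 5, 5, 5, 5, 5, 5, 5, 5, 5]; D is the diagonal matrix of degrees and L = D - A. The multiplicity of 0 as a Laplacian eigenvalue equals the number of connected components. The single zero eigenvalue shows the graph is connected. By the matrix-tree theorem the graph has (1/10) * product of the nonzero eigenvalues = 390625 spanning trees.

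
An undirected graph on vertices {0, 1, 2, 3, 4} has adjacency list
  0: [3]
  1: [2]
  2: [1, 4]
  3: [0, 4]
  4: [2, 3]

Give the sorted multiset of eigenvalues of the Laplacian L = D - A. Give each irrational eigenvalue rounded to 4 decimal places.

[0, 0.3820, 1.3820, 2.6180, 3.6180]

Reading degrees in the order [0, 1, 2, 3, 4] gives [1, 1, 2, 2, 2]; set D = diag(1, 1, 2, 2, 2) and form L = D - A. The multiplicity of 0 as a Laplacian eigenvalue equals the number of connected components. The single zero eigenvalue shows the graph is connected. By the matrix-tree theorem the graph has (1/5) * product of the nonzero eigenvalues = 1 spanning tree.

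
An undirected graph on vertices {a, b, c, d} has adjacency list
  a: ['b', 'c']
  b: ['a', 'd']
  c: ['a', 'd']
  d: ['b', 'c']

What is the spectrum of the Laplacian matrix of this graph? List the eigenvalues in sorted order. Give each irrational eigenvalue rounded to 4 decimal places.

Reading degrees in the order [a, b, c, d] gives [2, 2, 2, 2]; set D = diag(2, 2, 2, 2) and form L = D - A. L is symmetric positive semidefinite, so every eigenvalue is real and nonnegative. The single zero eigenvalue shows the graph is connected. The largest eigenvalue, 4, is at most the vertex count 4.

[0, 2, 2, 4]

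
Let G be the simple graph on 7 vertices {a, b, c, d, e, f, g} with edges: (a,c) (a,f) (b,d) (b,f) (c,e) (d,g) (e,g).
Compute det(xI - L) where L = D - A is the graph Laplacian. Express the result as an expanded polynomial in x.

With the vertex order [a, b, c, d, e, f, g], the degrees are [2, 2, 2, 2, 2, 2, 2], giving D = diag(2, 2, 2, 2, 2, 2, 2) and L = D - A. Computing det(xI - L) by cofactor expansion (or equivalently via sum-over-permutations) gives x^7 - 14x^6 + 77x^5 - 210x^4 + 294x^3 - 196x^2 + 49x. Since p(0) = det(-L) = 0, x divides p(x). By the matrix-tree theorem the graph has (1/7) * product of the nonzero eigenvalues = 7 spanning trees.

x^7 - 14x^6 + 77x^5 - 210x^4 + 294x^3 - 196x^2 + 49x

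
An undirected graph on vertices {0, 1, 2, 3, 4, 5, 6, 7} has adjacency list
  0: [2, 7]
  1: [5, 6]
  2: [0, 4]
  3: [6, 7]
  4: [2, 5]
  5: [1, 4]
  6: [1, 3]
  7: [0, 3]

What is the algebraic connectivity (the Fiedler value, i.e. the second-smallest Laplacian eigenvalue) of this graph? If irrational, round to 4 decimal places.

Reading degrees in the order [0, 1, 2, 3, 4, 5, 6, 7] gives [2, 2, 2, 2, 2, 2, 2, 2]; set D = diag(2, 2, 2, 2, 2, 2, 2, 2) and form L = D - A. The smallest Laplacian eigenvalue is always 0. The next one, lambda_2 = 0.5858, measures how hard the graph is to disconnect: larger values mean better connectivity.

0.5858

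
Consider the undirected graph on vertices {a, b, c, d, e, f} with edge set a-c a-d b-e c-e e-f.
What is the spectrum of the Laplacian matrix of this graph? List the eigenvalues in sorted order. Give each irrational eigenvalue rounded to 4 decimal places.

[0, 0.3249, 1, 1.4608, 3, 4.2143]

Each diagonal entry of L is the vertex degree and each off-diagonal entry is -1 where an edge is present, 0 otherwise; in the order [a, b, c, d, e, f] the diagonal is [2, 1, 2, 1, 3, 1]. Diagonalising L (or applying a numerical eigensolver to the 6x6 matrix) gives the spectrum above. The single zero eigenvalue shows the graph is connected. There is one zero in the spectrum, matching the 1 component.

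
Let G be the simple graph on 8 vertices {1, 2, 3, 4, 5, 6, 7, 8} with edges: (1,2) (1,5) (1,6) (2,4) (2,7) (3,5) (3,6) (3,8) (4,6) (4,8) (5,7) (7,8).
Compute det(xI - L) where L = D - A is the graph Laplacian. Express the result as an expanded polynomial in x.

Reading degrees in the order [1, 2, 3, 4, 5, 6, 7, 8] gives [3, 3, 3, 3, 3, 3, 3, 3]; set D = diag(3, 3, 3, 3, 3, 3, 3, 3) and form L = D - A. The eigenvalues of L are [0, 2, 2, 2, 4, 4, 4, 6]; the characteristic polynomial is the product of (x - lambda_i), which multiplies out to x^8 - 24x^7 + 240x^6 - 1296x^5 + 4080x^4 - 7488x^3 + 7424x^2 - 3072x. The constant term is 0 because L is singular (the all-ones vector lies in its kernel). The largest eigenvalue, 6, is at most the vertex count 8. The eigenvalues sum to 24, which equals trace(L) = 2|E|.

x^8 - 24x^7 + 240x^6 - 1296x^5 + 4080x^4 - 7488x^3 + 7424x^2 - 3072x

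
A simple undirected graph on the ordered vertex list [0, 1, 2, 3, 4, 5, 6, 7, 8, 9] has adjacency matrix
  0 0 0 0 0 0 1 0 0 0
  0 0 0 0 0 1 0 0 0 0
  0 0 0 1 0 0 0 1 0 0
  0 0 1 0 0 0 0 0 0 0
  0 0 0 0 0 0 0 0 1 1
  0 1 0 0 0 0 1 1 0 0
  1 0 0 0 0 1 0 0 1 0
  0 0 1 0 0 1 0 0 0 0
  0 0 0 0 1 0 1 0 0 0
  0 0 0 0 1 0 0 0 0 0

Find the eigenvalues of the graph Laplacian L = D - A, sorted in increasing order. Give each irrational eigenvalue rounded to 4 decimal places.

[0, 0.1487, 0.3820, 0.6496, 1.3820, 1.4400, 2.6180, 3.0561, 3.6180, 4.7056]

Reading degrees in the order [0, 1, 2, 3, 4, 5, 6, 7, 8, 9] gives [1, 1, 2, 1, 2, 3, 3, 2, 2, 1]; set D = diag(1, 1, 2, 1, 2, 3, 3, 2, 2, 1) and form L = D - A. Diagonalising L (or applying a numerical eigensolver to the 10x10 matrix) gives the spectrum above. The single zero eigenvalue shows the graph is connected. The eigenvalues sum to 18, which equals trace(L) = 2|E|. The largest eigenvalue, 4.7056, is at most the vertex count 10.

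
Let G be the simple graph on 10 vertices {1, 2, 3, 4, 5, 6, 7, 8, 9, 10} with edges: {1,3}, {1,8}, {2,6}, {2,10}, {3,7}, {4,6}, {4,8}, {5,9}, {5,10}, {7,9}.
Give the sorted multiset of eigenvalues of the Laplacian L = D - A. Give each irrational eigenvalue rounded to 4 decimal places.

[0, 0.3820, 0.3820, 1.3820, 1.3820, 2.6180, 2.6180, 3.6180, 3.6180, 4]

With the vertex order [1, 2, 3, 4, 5, 6, 7, 8, 9, 10], the degrees are [2, 2, 2, 2, 2, 2, 2, 2, 2, 2], giving D = diag(2, 2, 2, 2, 2, 2, 2, 2, 2, 2) and L = D - A. Diagonalising L (or applying a numerical eigensolver to the 10x10 matrix) gives the spectrum above. The single zero eigenvalue shows the graph is connected. By the matrix-tree theorem the graph has (1/10) * product of the nonzero eigenvalues = 10 spanning trees. There is one zero in the spectrum, matching the 1 component.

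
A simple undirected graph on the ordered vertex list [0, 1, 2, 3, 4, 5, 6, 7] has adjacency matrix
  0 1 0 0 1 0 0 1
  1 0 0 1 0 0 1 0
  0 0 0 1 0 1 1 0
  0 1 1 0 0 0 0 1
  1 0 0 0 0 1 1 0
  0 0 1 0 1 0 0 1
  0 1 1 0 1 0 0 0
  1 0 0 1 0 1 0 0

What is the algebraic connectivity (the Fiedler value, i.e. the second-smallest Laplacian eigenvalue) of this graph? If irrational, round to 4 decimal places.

2

With the vertex order [0, 1, 2, 3, 4, 5, 6, 7], the degrees are [3, 3, 3, 3, 3, 3, 3, 3], giving D = diag(3, 3, 3, 3, 3, 3, 3, 3) and L = D - A. The sorted Laplacian eigenvalues are [0, 2, 2, 2, 4, 4, 4, 6]; the algebraic connectivity is the second entry, 2. By the matrix-tree theorem the graph has (1/8) * product of the nonzero eigenvalues = 384 spanning trees. The largest eigenvalue, 6, is at most the vertex count 8.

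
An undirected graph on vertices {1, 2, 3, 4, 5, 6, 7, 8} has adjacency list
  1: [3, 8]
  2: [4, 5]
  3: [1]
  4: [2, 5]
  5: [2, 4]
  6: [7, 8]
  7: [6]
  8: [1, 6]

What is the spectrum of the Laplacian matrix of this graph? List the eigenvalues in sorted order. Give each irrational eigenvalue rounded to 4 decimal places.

Each diagonal entry of L is the vertex degree and each off-diagonal entry is -1 where an edge is present, 0 otherwise; in the order [1, 2, 3, 4, 5, 6, 7, 8] the diagonal is [2, 2, 1, 2, 2, 2, 1, 2]. Since every row of L sums to 0, the all-ones vector is in the kernel and 0 is an eigenvalue. The 2 zero eigenvalues correspond to the 2 connected components. The eigenvalues sum to 14, which equals trace(L) = 2|E|.

[0, 0, 0.3820, 1.3820, 2.6180, 3, 3, 3.6180]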